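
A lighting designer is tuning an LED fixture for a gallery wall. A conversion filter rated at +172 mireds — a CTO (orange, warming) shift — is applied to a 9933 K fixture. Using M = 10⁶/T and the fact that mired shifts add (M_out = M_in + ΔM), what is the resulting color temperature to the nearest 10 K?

M_in = 10⁶/9933 = 100.67 mireds.
M_out = 100.67 + (+172) = 272.67 mireds.
T_out = 10⁶/272.67 = 3667.4 K → 3670 K.

3670 K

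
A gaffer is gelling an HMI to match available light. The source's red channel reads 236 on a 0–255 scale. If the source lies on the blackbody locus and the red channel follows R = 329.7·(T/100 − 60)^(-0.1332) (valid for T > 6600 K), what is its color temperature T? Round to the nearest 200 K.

7200 K

(t − 60)^(-0.1332) = 236/329.7 = 0.71580.
t − 60 = 0.71580^(1/-0.1332) = 0.71580^(-7.508) = 12.307, so t = 72.307.
T = 100·t = 7231 K → 7200 K to the nearest 200 K.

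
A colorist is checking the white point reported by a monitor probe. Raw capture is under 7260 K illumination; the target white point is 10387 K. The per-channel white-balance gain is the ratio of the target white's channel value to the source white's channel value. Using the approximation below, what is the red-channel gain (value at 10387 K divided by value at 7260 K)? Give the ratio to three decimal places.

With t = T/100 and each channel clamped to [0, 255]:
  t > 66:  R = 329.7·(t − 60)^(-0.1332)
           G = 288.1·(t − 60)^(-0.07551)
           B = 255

0.847

At 7260 K (t = 72.6):
  R = 329.7·(72.6 − 60)^(-0.1332) = 329.7·12.6^(-0.1332) = 329.7·0.71356 = 235.261.
At 10387 K (t = 103.87):
  R = 329.7·(103.87 − 60)^(-0.1332) = 329.7·43.87^(-0.1332) = 329.7·0.60431 = 199.243.
Gain = 199.243 / 235.261 = 0.8469 → 0.847.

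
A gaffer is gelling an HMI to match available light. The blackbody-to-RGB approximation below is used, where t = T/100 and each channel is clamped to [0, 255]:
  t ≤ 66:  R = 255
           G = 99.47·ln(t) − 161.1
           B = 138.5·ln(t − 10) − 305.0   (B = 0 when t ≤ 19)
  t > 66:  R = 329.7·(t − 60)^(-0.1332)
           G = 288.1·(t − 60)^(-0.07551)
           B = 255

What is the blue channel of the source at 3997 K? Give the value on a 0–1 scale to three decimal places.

t = 3997/100 = 39.97; the t ≤ 66 branch applies.
B = 138.5·ln(39.97 − 10) − 305.0 = 138.5·ln 29.97 − 305.0 = 138.5·3.4002 − 305.0 = 165.927.
On a 0–1 scale: 165.927/255 = 0.6507 → 0.651.

0.651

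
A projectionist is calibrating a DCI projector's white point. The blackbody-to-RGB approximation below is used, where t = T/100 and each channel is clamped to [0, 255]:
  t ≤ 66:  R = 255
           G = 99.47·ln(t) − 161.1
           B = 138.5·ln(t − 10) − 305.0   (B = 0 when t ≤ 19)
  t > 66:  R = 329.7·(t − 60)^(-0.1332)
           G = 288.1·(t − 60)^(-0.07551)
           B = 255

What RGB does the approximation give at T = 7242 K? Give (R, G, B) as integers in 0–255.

(236, 238, 255)

t = 7242/100 = 72.42; the t > 66 branch applies.
R = 329.7·(72.42 − 60)^(-0.1332) = 329.7·12.42^(-0.1332) = 329.7·0.71493 = 235.712.
G = 288.1·(72.42 − 60)^(-0.07551) = 288.1·12.42^(-0.07551) = 288.1·0.82677 = 238.191.
B = 255 by definition for t > 66.
Rounded: (236, 238, 255).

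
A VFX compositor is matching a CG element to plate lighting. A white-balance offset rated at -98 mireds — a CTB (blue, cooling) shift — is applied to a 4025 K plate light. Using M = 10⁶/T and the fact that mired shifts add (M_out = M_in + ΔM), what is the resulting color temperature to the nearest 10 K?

M_in = 10⁶/4025 = 248.45 mireds.
M_out = 248.45 + (-98) = 150.45 mireds.
T_out = 10⁶/150.45 = 6646.8 K → 6650 K.

6650 K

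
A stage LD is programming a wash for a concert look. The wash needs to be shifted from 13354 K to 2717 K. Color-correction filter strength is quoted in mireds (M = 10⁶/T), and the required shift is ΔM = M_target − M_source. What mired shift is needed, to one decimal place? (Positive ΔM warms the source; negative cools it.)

M_source = 10⁶/13354 = 74.884; M_target = 10⁶/2717 = 368.053.
ΔM = 368.053 − 74.884 = 293.169 → +293.2 mireds, a warming shift.

+293.2 mireds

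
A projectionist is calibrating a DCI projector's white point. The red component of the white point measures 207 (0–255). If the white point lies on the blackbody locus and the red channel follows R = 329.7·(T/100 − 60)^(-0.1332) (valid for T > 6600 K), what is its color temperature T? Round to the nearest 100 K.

(t − 60)^(-0.1332) = 207/329.7 = 0.62784.
t − 60 = 0.62784^(1/-0.1332) = 0.62784^(-7.508) = 32.933, so t = 92.933.
T = 100·t = 9293 K → 9300 K to the nearest 100 K.

9300 K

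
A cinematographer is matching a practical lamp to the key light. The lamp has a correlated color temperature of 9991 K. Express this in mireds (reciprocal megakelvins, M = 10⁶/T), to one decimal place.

100.1 mireds

M = 10⁶ / 9991 = 100.090 → 100.1 mireds.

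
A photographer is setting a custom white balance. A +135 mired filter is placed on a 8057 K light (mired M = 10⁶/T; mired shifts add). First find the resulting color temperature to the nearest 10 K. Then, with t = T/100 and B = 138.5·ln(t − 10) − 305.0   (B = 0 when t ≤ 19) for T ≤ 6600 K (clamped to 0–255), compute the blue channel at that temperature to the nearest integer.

159

M_in = 10⁶/8057 = 124.12; M_out = 124.12 + (+135) = 259.12.
T_out = 10⁶/259.12 = 3859.3 K → 3860 K; t = 38.6.
B = 138.5·ln(38.6 − 10) − 305.0 = 138.5·ln 28.6 − 305.0 = 138.5·3.3534 − 305.0 = 159.447.
Rounded: 159.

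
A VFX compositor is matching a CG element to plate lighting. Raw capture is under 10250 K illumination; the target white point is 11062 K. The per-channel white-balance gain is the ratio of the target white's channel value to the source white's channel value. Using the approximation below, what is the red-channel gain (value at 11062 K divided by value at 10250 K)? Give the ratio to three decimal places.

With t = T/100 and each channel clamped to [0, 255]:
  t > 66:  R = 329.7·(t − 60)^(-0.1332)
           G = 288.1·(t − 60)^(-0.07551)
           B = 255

At 10250 K (t = 102.5):
  R = 329.7·(102.5 − 60)^(-0.1332) = 329.7·42.5^(-0.1332) = 329.7·0.60687 = 200.086.
At 11062 K (t = 110.62):
  R = 329.7·(110.62 − 60)^(-0.1332) = 329.7·50.62^(-0.1332) = 329.7·0.59290 = 195.480.
Gain = 195.480 / 200.086 = 0.9770 → 0.977.

0.977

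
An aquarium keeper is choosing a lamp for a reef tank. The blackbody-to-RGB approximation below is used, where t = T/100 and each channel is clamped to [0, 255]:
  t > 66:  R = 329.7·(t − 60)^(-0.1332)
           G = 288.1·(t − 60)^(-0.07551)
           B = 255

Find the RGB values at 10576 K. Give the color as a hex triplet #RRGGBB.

t = 10576/100 = 105.76; the t > 66 branch applies.
R = 329.7·(105.76 − 60)^(-0.1332) = 329.7·45.76^(-0.1332) = 329.7·0.60093 = 198.126.
G = 288.1·(105.76 − 60)^(-0.07551) = 288.1·45.76^(-0.07551) = 288.1·0.74923 = 215.854.
B = 255 by definition for t > 66.
Rounded: (198, 216, 255).
In hex: #C6D8FF.

#C6D8FF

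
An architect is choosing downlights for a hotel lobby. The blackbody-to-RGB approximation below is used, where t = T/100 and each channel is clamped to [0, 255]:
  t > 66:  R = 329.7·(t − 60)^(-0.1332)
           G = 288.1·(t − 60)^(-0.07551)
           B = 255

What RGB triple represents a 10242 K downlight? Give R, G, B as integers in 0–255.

t = 10242/100 = 102.42; the t > 66 branch applies.
R = 329.7·(102.42 − 60)^(-0.1332) = 329.7·42.42^(-0.1332) = 329.7·0.60703 = 200.137.
G = 288.1·(102.42 − 60)^(-0.07551) = 288.1·42.42^(-0.07551) = 288.1·0.75353 = 217.093.
B = 255 by definition for t > 66.
Rounded: (200, 217, 255).

R=200, G=217, B=255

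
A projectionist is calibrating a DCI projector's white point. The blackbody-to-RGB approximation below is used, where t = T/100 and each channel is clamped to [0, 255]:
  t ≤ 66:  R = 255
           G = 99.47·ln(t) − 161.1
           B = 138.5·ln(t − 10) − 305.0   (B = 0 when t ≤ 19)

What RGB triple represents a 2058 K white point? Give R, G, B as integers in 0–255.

R=255, G=140, B=22

t = 2058/100 = 20.58; the t ≤ 66 branch applies.
R = 255 by definition for t ≤ 66.
G = 99.47·ln 20.58 − 161.1 = 99.47·3.0243 − 161.1 = 139.729.
B = 138.5·ln(20.58 − 10) − 305.0 = 138.5·ln 10.58 − 305.0 = 138.5·2.3590 − 305.0 = 21.717.
Rounded: (255, 140, 22).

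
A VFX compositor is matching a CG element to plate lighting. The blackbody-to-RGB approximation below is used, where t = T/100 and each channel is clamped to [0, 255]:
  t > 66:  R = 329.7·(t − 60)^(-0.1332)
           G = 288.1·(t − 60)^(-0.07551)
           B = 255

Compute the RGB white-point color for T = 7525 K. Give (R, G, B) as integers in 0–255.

(229, 235, 255)

t = 7525/100 = 75.25; the t > 66 branch applies.
R = 329.7·(75.25 − 60)^(-0.1332) = 329.7·15.25^(-0.1332) = 329.7·0.69565 = 229.355.
G = 288.1·(75.25 − 60)^(-0.07551) = 288.1·15.25^(-0.07551) = 288.1·0.81405 = 234.528.
B = 255 by definition for t > 66.
Rounded: (229, 235, 255).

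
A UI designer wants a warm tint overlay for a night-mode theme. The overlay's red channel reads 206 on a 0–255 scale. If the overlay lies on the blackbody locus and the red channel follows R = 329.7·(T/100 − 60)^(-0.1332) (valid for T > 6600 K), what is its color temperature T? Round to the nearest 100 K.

(t − 60)^(-0.1332) = 206/329.7 = 0.62481.
t − 60 = 0.62481^(1/-0.1332) = 0.62481^(-7.508) = 34.152, so t = 94.152.
T = 100·t = 9415 K → 9400 K to the nearest 100 K.

9400 K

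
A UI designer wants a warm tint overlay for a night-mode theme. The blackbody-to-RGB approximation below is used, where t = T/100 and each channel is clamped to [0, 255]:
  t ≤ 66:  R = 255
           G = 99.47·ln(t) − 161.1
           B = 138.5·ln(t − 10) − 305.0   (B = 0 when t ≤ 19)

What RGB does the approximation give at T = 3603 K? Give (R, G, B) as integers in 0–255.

t = 3603/100 = 36.03; the t ≤ 66 branch applies.
R = 255 by definition for t ≤ 66.
G = 99.47·ln 36.03 − 161.1 = 99.47·3.5844 − 161.1 = 195.435.
B = 138.5·ln(36.03 − 10) − 305.0 = 138.5·ln 26.03 − 305.0 = 138.5·3.2592 − 305.0 = 146.406.
Rounded: (255, 195, 146).

(255, 195, 146)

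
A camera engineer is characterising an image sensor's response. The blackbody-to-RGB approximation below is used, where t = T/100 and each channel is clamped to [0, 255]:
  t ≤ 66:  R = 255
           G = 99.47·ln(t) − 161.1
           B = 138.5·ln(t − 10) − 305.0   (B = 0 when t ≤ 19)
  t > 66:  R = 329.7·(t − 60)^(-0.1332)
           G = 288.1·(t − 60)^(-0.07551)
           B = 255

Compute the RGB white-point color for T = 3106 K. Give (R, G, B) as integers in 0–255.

(255, 181, 117)

t = 3106/100 = 31.06; the t ≤ 66 branch applies.
R = 255 by definition for t ≤ 66.
G = 99.47·ln 31.06 − 161.1 = 99.47·3.4359 − 161.1 = 180.671.
B = 138.5·ln(31.06 − 10) − 305.0 = 138.5·ln 21.06 − 305.0 = 138.5·3.0474 − 305.0 = 117.062.
Rounded: (255, 181, 117).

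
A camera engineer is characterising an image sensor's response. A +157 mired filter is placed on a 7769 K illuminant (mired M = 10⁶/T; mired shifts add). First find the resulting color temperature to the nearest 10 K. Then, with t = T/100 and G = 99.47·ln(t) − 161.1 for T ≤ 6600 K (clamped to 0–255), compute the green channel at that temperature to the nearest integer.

M_in = 10⁶/7769 = 128.72; M_out = 128.72 + (+157) = 285.72.
T_out = 10⁶/285.72 = 3500.0 K → 3500 K; t = 35.
G = 99.47·ln 35 − 161.1 = 99.47·3.5553 − 161.1 = 192.550.
Rounded: 193.

193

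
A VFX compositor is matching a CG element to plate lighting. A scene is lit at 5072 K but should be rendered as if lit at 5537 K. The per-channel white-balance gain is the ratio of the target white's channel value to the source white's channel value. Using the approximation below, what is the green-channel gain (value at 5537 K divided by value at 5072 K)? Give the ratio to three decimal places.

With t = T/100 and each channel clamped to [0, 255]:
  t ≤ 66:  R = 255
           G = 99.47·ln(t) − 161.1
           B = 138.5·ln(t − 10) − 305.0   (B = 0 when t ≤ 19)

At 5072 K (t = 50.72):
  G = 99.47·ln 50.72 − 161.1 = 99.47·3.9263 − 161.1 = 229.451.
At 5537 K (t = 55.37):
  G = 99.47·ln 55.37 − 161.1 = 99.47·4.0140 − 161.1 = 238.176.
Gain = 238.176 / 229.451 = 1.0380 → 1.038.

1.038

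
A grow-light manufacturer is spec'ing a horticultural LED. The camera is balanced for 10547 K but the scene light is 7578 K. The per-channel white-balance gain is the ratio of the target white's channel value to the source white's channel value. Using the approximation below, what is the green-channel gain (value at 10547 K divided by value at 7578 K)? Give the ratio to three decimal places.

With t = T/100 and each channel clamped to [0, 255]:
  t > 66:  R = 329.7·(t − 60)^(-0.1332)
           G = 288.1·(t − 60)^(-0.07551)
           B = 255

0.923

At 7578 K (t = 75.78):
  G = 288.1·(75.78 − 60)^(-0.07551) = 288.1·15.78^(-0.07551) = 288.1·0.81195 = 233.924.
At 10547 K (t = 105.47):
  G = 288.1·(105.47 − 60)^(-0.07551) = 288.1·45.47^(-0.07551) = 288.1·0.74959 = 215.958.
Gain = 215.958 / 233.924 = 0.9232 → 0.923.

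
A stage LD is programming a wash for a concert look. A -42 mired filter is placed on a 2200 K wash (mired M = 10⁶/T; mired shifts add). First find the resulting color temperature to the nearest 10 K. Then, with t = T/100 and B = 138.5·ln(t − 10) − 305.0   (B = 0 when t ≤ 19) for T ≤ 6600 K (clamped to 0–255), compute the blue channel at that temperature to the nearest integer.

62

M_in = 10⁶/2200 = 454.55; M_out = 454.55 + (-42) = 412.55.
T_out = 10⁶/412.55 = 2424.0 K → 2420 K; t = 24.2.
B = 138.5·ln(24.2 − 10) − 305.0 = 138.5·ln 14.2 − 305.0 = 138.5·2.6532 − 305.0 = 62.474.
Rounded: 62.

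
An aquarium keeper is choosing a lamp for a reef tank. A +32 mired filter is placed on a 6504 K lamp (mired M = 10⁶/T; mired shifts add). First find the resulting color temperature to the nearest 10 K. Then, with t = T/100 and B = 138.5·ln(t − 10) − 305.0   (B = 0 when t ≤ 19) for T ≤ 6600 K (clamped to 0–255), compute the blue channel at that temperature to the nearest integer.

218

M_in = 10⁶/6504 = 153.75; M_out = 153.75 + (+32) = 185.75.
T_out = 10⁶/185.75 = 5383.5 K → 5380 K; t = 53.8.
B = 138.5·ln(53.8 − 10) − 305.0 = 138.5·ln 43.8 − 305.0 = 138.5·3.7796 − 305.0 = 218.479.
Rounded: 218.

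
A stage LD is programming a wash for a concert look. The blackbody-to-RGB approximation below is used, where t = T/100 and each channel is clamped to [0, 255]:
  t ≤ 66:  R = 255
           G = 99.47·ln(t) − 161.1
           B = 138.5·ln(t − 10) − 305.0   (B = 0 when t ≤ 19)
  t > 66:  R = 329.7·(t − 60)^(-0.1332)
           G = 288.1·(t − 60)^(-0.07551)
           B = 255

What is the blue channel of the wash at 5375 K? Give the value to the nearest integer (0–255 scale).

t = 5375/100 = 53.75; the t ≤ 66 branch applies.
B = 138.5·ln(53.75 − 10) − 305.0 = 138.5·ln 43.75 − 305.0 = 138.5·3.7785 − 305.0 = 218.321.
Rounded: 218.

218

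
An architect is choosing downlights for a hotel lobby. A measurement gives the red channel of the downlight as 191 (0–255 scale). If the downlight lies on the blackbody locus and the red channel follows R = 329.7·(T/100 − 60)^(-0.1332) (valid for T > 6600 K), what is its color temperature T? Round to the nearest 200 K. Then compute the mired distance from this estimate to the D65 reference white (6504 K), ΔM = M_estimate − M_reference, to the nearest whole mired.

(t − 60)^(-0.1332) = 191/329.7 = 0.57931.
t − 60 = 0.57931^(1/-0.1332) = 0.57931^(-7.508) = 60.245, so t = 120.245.
T = 100·t = 12025 K → 12000 K to the nearest 200 K.
M_estimate = 10⁶/12000 = 83.33; M_reference = 10⁶/6504 = 153.75.
ΔM = 83.33 − 153.75 = -70.42 → -70 mireds.

-70 mireds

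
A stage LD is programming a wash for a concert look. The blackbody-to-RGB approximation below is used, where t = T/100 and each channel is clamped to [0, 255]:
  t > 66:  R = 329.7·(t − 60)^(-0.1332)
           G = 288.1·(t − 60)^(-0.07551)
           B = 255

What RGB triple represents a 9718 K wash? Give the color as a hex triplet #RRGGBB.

t = 9718/100 = 97.18; the t > 66 branch applies.
R = 329.7·(97.18 − 60)^(-0.1332) = 329.7·37.18^(-0.1332) = 329.7·0.61778 = 203.683.
G = 288.1·(97.18 − 60)^(-0.07551) = 288.1·37.18^(-0.07551) = 288.1·0.76107 = 219.265.
B = 255 by definition for t > 66.
Rounded: (204, 219, 255).
In hex: #CCDBFF.

#CCDBFF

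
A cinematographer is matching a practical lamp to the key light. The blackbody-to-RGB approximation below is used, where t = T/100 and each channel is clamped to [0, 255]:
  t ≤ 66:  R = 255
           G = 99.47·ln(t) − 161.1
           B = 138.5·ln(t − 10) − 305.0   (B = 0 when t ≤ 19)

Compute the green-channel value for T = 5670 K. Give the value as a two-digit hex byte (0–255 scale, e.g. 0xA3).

0xF1

t = 5670/100 = 56.7; the t ≤ 66 branch applies.
G = 99.47·ln 56.7 − 161.1 = 99.47·4.0378 − 161.1 = 240.537.
Rounded: 241; in hex, 0xF1.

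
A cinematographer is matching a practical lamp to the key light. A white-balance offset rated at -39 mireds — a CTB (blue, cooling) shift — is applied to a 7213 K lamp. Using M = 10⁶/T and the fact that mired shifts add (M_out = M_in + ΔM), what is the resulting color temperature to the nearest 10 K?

10040 K

M_in = 10⁶/7213 = 138.64 mireds.
M_out = 138.64 + (-39) = 99.64 mireds.
T_out = 10⁶/99.64 = 10036.3 K → 10040 K.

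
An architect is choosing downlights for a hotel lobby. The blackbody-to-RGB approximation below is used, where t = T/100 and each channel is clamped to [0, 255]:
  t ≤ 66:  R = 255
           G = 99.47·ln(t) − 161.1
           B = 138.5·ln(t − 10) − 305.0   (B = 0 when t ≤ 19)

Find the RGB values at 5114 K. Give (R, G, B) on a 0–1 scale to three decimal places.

(1.000, 0.903, 0.823)

t = 5114/100 = 51.14; the t ≤ 66 branch applies.
R = 255 by definition for t ≤ 66.
G = 99.47·ln 51.14 − 161.1 = 99.47·3.9346 − 161.1 = 230.271.
B = 138.5·ln(51.14 − 10) − 305.0 = 138.5·ln 41.14 − 305.0 = 138.5·3.7170 − 305.0 = 209.802.
Dividing each by 255: (1.0000, 0.9030, 0.8228) → (1.000, 0.903, 0.823).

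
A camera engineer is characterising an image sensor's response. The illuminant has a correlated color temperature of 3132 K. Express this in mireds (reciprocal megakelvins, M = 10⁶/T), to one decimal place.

M = 10⁶ / 3132 = 319.285 → 319.3 mireds.

319.3 mireds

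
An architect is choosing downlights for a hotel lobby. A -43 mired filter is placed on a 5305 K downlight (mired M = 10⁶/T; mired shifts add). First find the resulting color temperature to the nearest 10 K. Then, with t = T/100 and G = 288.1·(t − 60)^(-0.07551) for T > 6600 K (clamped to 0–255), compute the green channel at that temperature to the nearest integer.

M_in = 10⁶/5305 = 188.50; M_out = 188.50 + (-43) = 145.50.
T_out = 10⁶/145.50 = 6872.8 K → 6870 K; t = 68.7.
G = 288.1·(68.7 − 60)^(-0.07551) = 288.1·8.7^(-0.07551) = 288.1·0.84929 = 244.681.
Rounded: 245.

245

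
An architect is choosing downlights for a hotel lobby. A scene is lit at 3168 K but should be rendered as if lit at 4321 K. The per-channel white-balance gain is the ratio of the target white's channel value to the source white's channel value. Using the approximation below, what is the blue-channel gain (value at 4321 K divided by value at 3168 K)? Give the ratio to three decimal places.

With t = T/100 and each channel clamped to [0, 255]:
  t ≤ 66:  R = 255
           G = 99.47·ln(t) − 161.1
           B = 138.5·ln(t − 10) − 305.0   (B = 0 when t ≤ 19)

At 3168 K (t = 31.68):
  B = 138.5·ln(31.68 − 10) − 305.0 = 138.5·ln 21.68 − 305.0 = 138.5·3.0764 − 305.0 = 121.080.
At 4321 K (t = 43.21):
  B = 138.5·ln(43.21 − 10) − 305.0 = 138.5·ln 33.21 − 305.0 = 138.5·3.5029 − 305.0 = 180.145.
Gain = 180.145 / 121.080 = 1.4878 → 1.488.

1.488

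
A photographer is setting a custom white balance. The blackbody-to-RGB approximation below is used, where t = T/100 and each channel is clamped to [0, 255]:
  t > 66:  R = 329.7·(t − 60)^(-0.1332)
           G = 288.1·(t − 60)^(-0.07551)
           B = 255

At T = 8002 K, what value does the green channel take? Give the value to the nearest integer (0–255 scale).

230

t = 8002/100 = 80.02; the t > 66 branch applies.
G = 288.1·(80.02 − 60)^(-0.07551) = 288.1·20.02^(-0.07551) = 288.1·0.79749 = 229.758.
Rounded: 230.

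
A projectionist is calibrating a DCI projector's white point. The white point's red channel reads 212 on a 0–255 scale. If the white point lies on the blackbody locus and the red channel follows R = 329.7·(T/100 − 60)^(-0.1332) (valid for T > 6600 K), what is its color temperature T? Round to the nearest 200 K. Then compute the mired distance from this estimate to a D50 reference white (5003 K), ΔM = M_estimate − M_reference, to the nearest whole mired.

-86 mireds

(t − 60)^(-0.1332) = 212/329.7 = 0.64301.
t − 60 = 0.64301^(1/-0.1332) = 0.64301^(-7.508) = 27.530, so t = 87.530.
T = 100·t = 8753 K → 8800 K to the nearest 200 K.
M_estimate = 10⁶/8800 = 113.64; M_reference = 10⁶/5003 = 199.88.
ΔM = 113.64 − 199.88 = -86.24 → -86 mireds.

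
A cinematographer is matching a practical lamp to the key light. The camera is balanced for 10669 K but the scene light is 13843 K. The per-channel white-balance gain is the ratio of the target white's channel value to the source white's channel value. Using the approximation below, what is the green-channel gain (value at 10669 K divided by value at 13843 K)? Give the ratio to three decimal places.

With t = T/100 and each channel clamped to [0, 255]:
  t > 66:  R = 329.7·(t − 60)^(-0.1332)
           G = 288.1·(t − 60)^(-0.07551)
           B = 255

1.040

At 13843 K (t = 138.43):
  G = 288.1·(138.43 − 60)^(-0.07551) = 288.1·78.43^(-0.07551) = 288.1·0.71936 = 207.248.
At 10669 K (t = 106.69):
  G = 288.1·(106.69 − 60)^(-0.07551) = 288.1·46.69^(-0.07551) = 288.1·0.74810 = 215.526.
Gain = 215.526 / 207.248 = 1.0399 → 1.040.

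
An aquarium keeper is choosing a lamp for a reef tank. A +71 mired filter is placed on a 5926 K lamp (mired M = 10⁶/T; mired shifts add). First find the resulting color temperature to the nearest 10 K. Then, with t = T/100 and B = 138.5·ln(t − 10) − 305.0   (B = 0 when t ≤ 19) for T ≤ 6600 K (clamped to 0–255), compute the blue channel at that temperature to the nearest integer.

174

M_in = 10⁶/5926 = 168.75; M_out = 168.75 + (+71) = 239.75.
T_out = 10⁶/239.75 = 4171.0 K → 4170 K; t = 41.7.
B = 138.5·ln(41.7 − 10) − 305.0 = 138.5·ln 31.7 − 305.0 = 138.5·3.4563 − 305.0 = 173.700.
Rounded: 174.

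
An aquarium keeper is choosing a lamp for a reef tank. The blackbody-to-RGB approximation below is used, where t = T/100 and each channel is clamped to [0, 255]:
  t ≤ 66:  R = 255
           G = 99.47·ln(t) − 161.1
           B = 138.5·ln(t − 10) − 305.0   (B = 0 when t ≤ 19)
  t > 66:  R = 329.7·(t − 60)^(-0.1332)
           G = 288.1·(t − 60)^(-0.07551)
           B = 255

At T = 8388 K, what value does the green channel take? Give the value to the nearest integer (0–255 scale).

t = 8388/100 = 83.88; the t > 66 branch applies.
G = 288.1·(83.88 − 60)^(-0.07551) = 288.1·23.88^(-0.07551) = 288.1·0.78695 = 226.719.
Rounded: 227.

227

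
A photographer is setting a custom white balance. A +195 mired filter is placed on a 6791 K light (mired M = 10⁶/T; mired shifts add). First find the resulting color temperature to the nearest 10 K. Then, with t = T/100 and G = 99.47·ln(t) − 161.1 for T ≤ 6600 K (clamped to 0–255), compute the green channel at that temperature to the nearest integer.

M_in = 10⁶/6791 = 147.25; M_out = 147.25 + (+195) = 342.25.
T_out = 10⁶/342.25 = 2921.8 K → 2920 K; t = 29.2.
G = 99.47·ln 29.2 − 161.1 = 99.47·3.3742 − 161.1 = 174.529.
Rounded: 175.

175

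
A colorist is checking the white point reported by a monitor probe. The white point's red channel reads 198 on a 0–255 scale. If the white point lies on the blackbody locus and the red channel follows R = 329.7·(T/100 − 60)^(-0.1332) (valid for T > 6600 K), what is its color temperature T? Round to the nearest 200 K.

10600 K

(t − 60)^(-0.1332) = 198/329.7 = 0.60055.
t − 60 = 0.60055^(1/-0.1332) = 0.60055^(-7.508) = 45.980, so t = 105.980.
T = 100·t = 10598 K → 10600 K to the nearest 200 K.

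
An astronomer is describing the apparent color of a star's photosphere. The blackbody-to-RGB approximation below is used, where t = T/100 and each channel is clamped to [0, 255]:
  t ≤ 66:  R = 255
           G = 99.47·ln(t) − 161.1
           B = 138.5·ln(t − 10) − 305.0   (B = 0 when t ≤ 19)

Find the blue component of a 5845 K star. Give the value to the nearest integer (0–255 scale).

232

t = 5845/100 = 58.45; the t ≤ 66 branch applies.
B = 138.5·ln(58.45 − 10) − 305.0 = 138.5·ln 48.45 − 305.0 = 138.5·3.8805 − 305.0 = 232.454.
Rounded: 232.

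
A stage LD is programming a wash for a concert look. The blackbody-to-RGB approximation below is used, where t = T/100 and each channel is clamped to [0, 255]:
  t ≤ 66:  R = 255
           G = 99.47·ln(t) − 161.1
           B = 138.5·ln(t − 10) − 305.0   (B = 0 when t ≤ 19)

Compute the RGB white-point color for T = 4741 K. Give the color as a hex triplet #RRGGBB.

#FFDFC5

t = 4741/100 = 47.41; the t ≤ 66 branch applies.
R = 255 by definition for t ≤ 66.
G = 99.47·ln 47.41 − 161.1 = 99.47·3.8588 − 161.1 = 222.738.
B = 138.5·ln(47.41 − 10) − 305.0 = 138.5·ln 37.41 − 305.0 = 138.5·3.6219 − 305.0 = 196.638.
Rounded: (255, 223, 197).
In hex: #FFDFC5.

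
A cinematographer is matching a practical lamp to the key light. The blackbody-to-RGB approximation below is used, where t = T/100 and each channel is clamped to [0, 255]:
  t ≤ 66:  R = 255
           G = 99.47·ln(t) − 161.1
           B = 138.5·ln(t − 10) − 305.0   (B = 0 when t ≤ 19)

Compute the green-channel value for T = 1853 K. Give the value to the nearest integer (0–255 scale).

t = 1853/100 = 18.53; the t ≤ 66 branch applies.
G = 99.47·ln 18.53 − 161.1 = 99.47·2.9194 − 161.1 = 129.292.
Rounded: 129.

129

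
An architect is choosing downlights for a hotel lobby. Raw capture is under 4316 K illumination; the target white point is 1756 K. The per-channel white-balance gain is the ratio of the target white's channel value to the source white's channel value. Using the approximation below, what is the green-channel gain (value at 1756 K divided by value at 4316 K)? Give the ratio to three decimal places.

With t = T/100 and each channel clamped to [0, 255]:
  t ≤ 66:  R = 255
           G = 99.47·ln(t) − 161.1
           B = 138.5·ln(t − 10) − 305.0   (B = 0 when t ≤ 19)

0.581

At 4316 K (t = 43.16):
  G = 99.47·ln 43.16 − 161.1 = 99.47·3.7649 − 161.1 = 213.396.
At 1756 K (t = 17.56):
  G = 99.47·ln 17.56 − 161.1 = 99.47·2.8656 − 161.1 = 123.944.
Gain = 123.944 / 213.396 = 0.5808 → 0.581.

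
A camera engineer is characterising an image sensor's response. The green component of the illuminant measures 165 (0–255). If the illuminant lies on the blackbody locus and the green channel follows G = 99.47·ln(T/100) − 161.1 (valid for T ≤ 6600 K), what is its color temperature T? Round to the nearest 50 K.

ln t = (165 + 161.1) / 99.47 = 3.2784.
t = e^3.2784 = 26.533.
T = 100·t = 2653 K → 2650 K to the nearest 50 K.

2650 K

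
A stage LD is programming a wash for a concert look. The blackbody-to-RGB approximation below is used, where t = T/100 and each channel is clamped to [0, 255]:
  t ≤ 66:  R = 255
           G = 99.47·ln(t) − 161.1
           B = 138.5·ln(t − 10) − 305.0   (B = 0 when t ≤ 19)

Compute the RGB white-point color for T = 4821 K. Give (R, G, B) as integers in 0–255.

t = 4821/100 = 48.21; the t ≤ 66 branch applies.
R = 255 by definition for t ≤ 66.
G = 99.47·ln 48.21 − 161.1 = 99.47·3.8756 − 161.1 = 224.403.
B = 138.5·ln(48.21 − 10) − 305.0 = 138.5·ln 38.21 − 305.0 = 138.5·3.6431 − 305.0 = 199.569.
Rounded: (255, 224, 200).

(255, 224, 200)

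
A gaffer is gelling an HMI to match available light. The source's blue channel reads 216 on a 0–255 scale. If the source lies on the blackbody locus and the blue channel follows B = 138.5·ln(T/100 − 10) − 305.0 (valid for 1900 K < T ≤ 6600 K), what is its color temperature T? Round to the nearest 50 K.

ln(t − 10) = (216 + 305.0) / 138.5 = 3.7617.
t − 10 = e^3.7617 = 43.023, so t = 53.023.
T = 100·t = 5302 K → 5300 K to the nearest 50 K.

5300 K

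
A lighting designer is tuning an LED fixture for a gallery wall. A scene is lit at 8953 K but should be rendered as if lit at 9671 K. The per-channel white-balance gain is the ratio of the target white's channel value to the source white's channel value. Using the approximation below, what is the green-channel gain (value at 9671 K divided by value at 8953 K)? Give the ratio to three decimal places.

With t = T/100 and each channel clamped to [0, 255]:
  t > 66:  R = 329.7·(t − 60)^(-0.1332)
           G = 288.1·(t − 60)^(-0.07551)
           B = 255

At 8953 K (t = 89.53):
  G = 288.1·(89.53 − 60)^(-0.07551) = 288.1·29.53^(-0.07551) = 288.1·0.77443 = 223.112.
At 9671 K (t = 96.71):
  G = 288.1·(96.71 − 60)^(-0.07551) = 288.1·36.71^(-0.07551) = 288.1·0.76180 = 219.476.
Gain = 219.476 / 223.112 = 0.9837 → 0.984.

0.984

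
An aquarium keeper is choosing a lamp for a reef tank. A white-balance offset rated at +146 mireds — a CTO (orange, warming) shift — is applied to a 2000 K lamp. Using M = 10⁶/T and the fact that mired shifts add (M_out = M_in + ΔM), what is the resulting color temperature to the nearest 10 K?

M_in = 10⁶/2000 = 500.00 mireds.
M_out = 500.00 + (+146) = 646.00 mireds.
T_out = 10⁶/646.00 = 1548.0 K → 1550 K.

1550 K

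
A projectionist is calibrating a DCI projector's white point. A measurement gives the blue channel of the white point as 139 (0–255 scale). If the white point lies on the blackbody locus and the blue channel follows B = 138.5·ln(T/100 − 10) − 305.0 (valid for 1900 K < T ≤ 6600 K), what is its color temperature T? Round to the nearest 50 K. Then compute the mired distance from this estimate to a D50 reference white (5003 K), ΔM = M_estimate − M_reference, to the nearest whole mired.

ln(t − 10) = (139 + 305.0) / 138.5 = 3.2058.
t − 10 = e^3.2058 = 24.675, so t = 34.675.
T = 100·t = 3467 K → 3450 K to the nearest 50 K.
M_estimate = 10⁶/3450 = 289.86; M_reference = 10⁶/5003 = 199.88.
ΔM = 289.86 − 199.88 = 89.98 → +90 mireds.

+90 mireds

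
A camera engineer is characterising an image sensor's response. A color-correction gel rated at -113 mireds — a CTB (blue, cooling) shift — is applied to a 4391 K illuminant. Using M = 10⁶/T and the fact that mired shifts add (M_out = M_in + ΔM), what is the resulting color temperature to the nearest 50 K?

8700 K

M_in = 10⁶/4391 = 227.74 mireds.
M_out = 227.74 + (-113) = 114.74 mireds.
T_out = 10⁶/114.74 = 8715.5 K → 8700 K.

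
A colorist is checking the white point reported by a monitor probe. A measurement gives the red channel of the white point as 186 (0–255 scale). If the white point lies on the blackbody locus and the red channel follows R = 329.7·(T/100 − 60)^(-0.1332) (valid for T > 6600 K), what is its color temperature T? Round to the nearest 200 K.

13400 K

(t − 60)^(-0.1332) = 186/329.7 = 0.56415.
t − 60 = 0.56415^(1/-0.1332) = 0.56415^(-7.508) = 73.521, so t = 133.521.
T = 100·t = 13352 K → 13400 K to the nearest 200 K.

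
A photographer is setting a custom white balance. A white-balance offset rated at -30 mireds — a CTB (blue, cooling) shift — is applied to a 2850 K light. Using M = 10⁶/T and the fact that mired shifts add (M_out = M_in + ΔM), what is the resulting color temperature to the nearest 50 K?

M_in = 10⁶/2850 = 350.88 mireds.
M_out = 350.88 + (-30) = 320.88 mireds.
T_out = 10⁶/320.88 = 3116.5 K → 3100 K.

3100 K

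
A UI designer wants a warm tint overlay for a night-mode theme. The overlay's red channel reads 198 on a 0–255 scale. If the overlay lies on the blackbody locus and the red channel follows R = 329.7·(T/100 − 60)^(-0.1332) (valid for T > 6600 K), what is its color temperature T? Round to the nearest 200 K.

10600 K

(t − 60)^(-0.1332) = 198/329.7 = 0.60055.
t − 60 = 0.60055^(1/-0.1332) = 0.60055^(-7.508) = 45.980, so t = 105.980.
T = 100·t = 10598 K → 10600 K to the nearest 200 K.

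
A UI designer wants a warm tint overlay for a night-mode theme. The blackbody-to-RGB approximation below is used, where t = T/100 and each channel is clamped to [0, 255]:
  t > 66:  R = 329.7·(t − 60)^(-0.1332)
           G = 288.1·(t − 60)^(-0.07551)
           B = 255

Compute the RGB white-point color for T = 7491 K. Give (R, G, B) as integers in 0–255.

t = 7491/100 = 74.91; the t > 66 branch applies.
R = 329.7·(74.91 − 60)^(-0.1332) = 329.7·14.91^(-0.1332) = 329.7·0.69774 = 230.044.
G = 288.1·(74.91 − 60)^(-0.07551) = 288.1·14.91^(-0.07551) = 288.1·0.81544 = 234.928.
B = 255 by definition for t > 66.
Rounded: (230, 235, 255).

(230, 235, 255)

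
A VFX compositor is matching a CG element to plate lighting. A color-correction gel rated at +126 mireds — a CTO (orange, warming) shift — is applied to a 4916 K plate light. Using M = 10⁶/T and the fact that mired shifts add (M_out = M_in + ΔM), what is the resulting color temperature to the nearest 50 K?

3050 K

M_in = 10⁶/4916 = 203.42 mireds.
M_out = 203.42 + (+126) = 329.42 mireds.
T_out = 10⁶/329.42 = 3035.7 K → 3050 K.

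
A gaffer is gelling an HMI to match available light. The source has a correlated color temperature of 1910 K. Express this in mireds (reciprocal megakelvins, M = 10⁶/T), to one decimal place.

M = 10⁶ / 1910 = 523.560 → 523.6 mireds.

523.6 mireds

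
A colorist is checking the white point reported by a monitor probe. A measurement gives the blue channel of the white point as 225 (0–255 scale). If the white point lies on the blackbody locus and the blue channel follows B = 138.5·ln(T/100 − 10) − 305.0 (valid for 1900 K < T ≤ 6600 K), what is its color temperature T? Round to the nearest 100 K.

5600 K

ln(t − 10) = (225 + 305.0) / 138.5 = 3.8267.
t − 10 = e^3.8267 = 45.911, so t = 55.911.
T = 100·t = 5591 K → 5600 K to the nearest 100 K.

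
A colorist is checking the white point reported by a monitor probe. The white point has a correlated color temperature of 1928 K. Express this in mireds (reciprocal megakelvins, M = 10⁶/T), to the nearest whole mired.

M = 10⁶ / 1928 = 518.672 → 519 mireds.

519 mireds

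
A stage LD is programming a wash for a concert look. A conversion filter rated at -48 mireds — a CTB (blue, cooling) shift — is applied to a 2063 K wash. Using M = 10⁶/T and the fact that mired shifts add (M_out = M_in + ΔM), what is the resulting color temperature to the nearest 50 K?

2300 K

M_in = 10⁶/2063 = 484.73 mireds.
M_out = 484.73 + (-48) = 436.73 mireds.
T_out = 10⁶/436.73 = 2289.7 K → 2300 K.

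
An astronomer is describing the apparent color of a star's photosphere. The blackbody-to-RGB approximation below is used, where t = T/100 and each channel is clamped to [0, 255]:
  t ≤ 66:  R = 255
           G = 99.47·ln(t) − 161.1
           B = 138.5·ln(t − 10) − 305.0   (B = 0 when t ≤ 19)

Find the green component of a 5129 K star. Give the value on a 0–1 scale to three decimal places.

0.904

t = 5129/100 = 51.29; the t ≤ 66 branch applies.
G = 99.47·ln 51.29 − 161.1 = 99.47·3.9375 − 161.1 = 230.563.
On a 0–1 scale: 230.563/255 = 0.9042 → 0.904.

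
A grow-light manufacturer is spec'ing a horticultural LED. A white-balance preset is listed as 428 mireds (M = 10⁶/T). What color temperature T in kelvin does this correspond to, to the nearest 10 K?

T = 10⁶ / 428 = 2336.45 K → 2340 K.

2340 K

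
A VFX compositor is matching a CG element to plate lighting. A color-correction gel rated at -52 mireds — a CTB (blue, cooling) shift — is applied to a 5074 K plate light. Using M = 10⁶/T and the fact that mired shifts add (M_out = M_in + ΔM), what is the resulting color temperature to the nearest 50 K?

M_in = 10⁶/5074 = 197.08 mireds.
M_out = 197.08 + (-52) = 145.08 mireds.
T_out = 10⁶/145.08 = 6892.6 K → 6900 K.

6900 K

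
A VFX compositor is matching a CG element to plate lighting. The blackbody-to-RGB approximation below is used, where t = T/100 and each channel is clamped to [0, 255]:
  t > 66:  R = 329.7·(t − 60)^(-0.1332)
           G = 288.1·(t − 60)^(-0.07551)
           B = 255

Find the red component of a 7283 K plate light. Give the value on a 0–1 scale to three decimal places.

0.920

t = 7283/100 = 72.83; the t > 66 branch applies.
R = 329.7·(72.83 − 60)^(-0.1332) = 329.7·12.83^(-0.1332) = 329.7·0.71184 = 234.695.
On a 0–1 scale: 234.695/255 = 0.9204 → 0.920.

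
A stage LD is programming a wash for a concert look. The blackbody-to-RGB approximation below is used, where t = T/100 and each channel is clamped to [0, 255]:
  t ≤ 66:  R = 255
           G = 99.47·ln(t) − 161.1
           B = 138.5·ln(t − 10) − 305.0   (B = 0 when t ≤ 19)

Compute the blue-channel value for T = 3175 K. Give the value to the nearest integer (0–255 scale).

122

t = 3175/100 = 31.75; the t ≤ 66 branch applies.
B = 138.5·ln(31.75 − 10) − 305.0 = 138.5·ln 21.75 − 305.0 = 138.5·3.0796 − 305.0 = 121.527.
Rounded: 122.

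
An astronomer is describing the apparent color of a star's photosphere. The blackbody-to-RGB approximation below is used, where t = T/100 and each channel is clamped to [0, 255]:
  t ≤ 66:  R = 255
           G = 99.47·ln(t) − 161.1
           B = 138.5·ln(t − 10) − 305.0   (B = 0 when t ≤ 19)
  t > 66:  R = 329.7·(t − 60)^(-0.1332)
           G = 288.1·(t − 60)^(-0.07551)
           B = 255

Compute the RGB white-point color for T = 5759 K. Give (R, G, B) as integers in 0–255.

(255, 242, 230)

t = 5759/100 = 57.59; the t ≤ 66 branch applies.
R = 255 by definition for t ≤ 66.
G = 99.47·ln 57.59 − 161.1 = 99.47·4.0533 − 161.1 = 242.087.
B = 138.5·ln(57.59 − 10) − 305.0 = 138.5·ln 47.59 − 305.0 = 138.5·3.8626 − 305.0 = 229.973.
Rounded: (255, 242, 230).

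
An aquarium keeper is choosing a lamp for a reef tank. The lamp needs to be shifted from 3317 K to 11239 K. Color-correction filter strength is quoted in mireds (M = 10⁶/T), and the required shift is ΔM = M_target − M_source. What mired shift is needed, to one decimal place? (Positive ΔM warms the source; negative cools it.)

M_source = 10⁶/3317 = 301.477; M_target = 10⁶/11239 = 88.976.
ΔM = 88.976 − 301.477 = -212.501 → -212.5 mireds, a cooling shift.

-212.5 mireds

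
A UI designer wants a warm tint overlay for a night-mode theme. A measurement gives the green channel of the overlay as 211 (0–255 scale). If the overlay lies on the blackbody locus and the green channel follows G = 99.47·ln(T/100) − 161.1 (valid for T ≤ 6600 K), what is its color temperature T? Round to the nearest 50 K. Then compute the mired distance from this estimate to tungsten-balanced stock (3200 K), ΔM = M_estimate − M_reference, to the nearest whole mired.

ln t = (211 + 161.1) / 99.47 = 3.7408.
t = e^3.7408 = 42.133.
T = 100·t = 4213 K → 4200 K to the nearest 50 K.
M_estimate = 10⁶/4200 = 238.10; M_reference = 10⁶/3200 = 312.50.
ΔM = 238.10 − 312.50 = -74.40 → -74 mireds.

-74 mireds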